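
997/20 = 997/20 = 49.85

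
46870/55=852 +2/11 = 852.18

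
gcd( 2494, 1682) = 58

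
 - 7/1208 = - 1 + 1201/1208 = - 0.01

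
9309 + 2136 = 11445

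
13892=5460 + 8432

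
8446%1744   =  1470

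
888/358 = 444/179 =2.48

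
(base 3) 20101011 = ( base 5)122043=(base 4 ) 1020220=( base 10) 4648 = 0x1228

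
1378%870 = 508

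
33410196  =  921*36276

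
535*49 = 26215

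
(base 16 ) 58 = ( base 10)88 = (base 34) 2K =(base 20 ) 48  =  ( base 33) 2m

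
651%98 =63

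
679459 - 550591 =128868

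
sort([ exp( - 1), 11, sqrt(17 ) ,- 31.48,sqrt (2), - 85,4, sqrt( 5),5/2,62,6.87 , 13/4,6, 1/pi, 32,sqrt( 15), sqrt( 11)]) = [ - 85, -31.48,1/pi,exp( - 1),  sqrt( 2),sqrt (5),5/2,13/4,  sqrt(11 ), sqrt(15),4,sqrt( 17 ),6, 6.87, 11 , 32,62] 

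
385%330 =55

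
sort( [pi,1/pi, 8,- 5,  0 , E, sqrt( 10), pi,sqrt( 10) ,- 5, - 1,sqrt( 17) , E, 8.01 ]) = [ - 5,-5,- 1 , 0,1/pi , E, E, pi, pi,sqrt ( 10),  sqrt( 10), sqrt( 17 ),8, 8.01]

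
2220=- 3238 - -5458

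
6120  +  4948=11068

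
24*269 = 6456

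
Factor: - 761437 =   -  761437^1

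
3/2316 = 1/772=0.00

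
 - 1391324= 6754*( - 206)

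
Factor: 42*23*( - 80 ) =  - 2^5*3^1*5^1*7^1*23^1 = - 77280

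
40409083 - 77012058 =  - 36602975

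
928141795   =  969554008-41412213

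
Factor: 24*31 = 744 = 2^3*3^1 *31^1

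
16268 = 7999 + 8269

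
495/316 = 1 + 179/316 = 1.57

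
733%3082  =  733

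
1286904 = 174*7396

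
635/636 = 635/636 = 1.00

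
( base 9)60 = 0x36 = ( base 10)54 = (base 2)110110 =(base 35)1J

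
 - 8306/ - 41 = 202 + 24/41= 202.59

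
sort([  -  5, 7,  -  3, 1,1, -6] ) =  [-6 , - 5 , - 3, 1, 1, 7]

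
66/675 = 22/225 = 0.10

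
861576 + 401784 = 1263360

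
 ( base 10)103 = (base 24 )47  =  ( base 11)94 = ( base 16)67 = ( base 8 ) 147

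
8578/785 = 8578/785= 10.93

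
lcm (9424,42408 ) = 84816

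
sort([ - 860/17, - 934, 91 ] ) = [-934, -860/17,  91]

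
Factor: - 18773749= - 71^1*89^1*2971^1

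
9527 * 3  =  28581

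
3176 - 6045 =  - 2869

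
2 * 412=824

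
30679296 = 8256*3716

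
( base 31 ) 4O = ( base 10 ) 148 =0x94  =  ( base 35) 48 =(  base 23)6A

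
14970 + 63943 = 78913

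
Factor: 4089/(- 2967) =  - 1363/989 = - 23^( - 1)*29^1 * 43^( - 1)*47^1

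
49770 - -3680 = 53450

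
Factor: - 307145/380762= - 2^(-1)*5^1*47^1*61^( - 1)*1307^1 * 3121^( - 1)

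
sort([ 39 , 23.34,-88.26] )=[-88.26, 23.34, 39]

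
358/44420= 179/22210 = 0.01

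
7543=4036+3507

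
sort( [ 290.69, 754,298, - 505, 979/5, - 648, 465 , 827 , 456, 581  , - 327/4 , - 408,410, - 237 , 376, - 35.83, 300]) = [ - 648, - 505, - 408, - 237,  -  327/4,-35.83,979/5, 290.69, 298,300,376,  410, 456, 465, 581, 754, 827]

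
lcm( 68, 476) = 476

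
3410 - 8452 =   -  5042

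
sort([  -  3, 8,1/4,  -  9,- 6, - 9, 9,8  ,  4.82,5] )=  [ - 9, - 9,-6, - 3,1/4,4.82,  5,8,8, 9]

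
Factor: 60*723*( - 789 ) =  - 2^2*3^3*5^1 * 241^1*263^1 = -  34226820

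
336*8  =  2688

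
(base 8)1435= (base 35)MR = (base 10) 797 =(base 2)1100011101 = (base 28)10D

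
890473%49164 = 5521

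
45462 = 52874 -7412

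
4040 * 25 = 101000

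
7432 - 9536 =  - 2104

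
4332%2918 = 1414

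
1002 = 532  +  470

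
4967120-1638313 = 3328807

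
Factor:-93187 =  - 93187^1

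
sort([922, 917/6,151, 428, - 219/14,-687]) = [ - 687,-219/14, 151,917/6,428 , 922] 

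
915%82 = 13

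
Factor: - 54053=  - 191^1 * 283^1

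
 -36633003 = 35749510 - 72382513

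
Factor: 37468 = 2^2*17^1*19^1 *29^1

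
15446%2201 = 39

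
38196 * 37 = 1413252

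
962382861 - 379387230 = 582995631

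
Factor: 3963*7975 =31604925 = 3^1*5^2 * 11^1*29^1*1321^1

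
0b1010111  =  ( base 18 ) 4f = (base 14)63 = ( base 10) 87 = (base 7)153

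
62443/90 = 62443/90 = 693.81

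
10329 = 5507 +4822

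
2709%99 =36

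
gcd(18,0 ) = 18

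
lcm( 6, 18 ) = 18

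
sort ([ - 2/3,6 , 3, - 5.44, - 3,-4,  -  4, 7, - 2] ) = [ - 5.44 , - 4, - 4, - 3, - 2 , - 2/3,3, 6 , 7]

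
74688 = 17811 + 56877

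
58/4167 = 58/4167 = 0.01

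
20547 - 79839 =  - 59292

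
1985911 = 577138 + 1408773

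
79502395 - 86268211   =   - 6765816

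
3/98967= 1/32989= 0.00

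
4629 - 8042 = -3413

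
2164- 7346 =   -  5182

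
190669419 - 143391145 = 47278274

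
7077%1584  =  741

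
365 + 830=1195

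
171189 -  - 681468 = 852657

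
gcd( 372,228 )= 12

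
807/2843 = 807/2843 = 0.28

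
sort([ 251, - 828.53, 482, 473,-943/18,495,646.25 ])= [ -828.53, - 943/18, 251 , 473, 482, 495, 646.25]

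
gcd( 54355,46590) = 7765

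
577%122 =89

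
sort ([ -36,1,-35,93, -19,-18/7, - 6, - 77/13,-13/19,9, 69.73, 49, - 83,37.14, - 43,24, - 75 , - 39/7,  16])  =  [ - 83, - 75 , -43, - 36, - 35, - 19,-6, - 77/13, - 39/7, - 18/7, - 13/19,1,9 , 16,24, 37.14,49,69.73, 93 ] 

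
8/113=8/113 = 0.07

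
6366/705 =9 + 7/235 = 9.03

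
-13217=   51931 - 65148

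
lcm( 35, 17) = 595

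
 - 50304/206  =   - 25152/103 = -244.19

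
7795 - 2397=5398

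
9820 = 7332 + 2488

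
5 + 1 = 6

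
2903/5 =580+3/5 = 580.60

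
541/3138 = 541/3138 = 0.17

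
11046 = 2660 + 8386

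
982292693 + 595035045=1577327738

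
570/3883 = 570/3883 = 0.15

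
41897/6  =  41897/6 = 6982.83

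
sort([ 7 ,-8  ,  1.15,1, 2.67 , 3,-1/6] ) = [ - 8,-1/6,1,1.15, 2.67,3,  7]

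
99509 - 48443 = 51066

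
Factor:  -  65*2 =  - 130 = - 2^1*5^1*13^1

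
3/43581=1/14527=0.00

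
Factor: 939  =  3^1*313^1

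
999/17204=999/17204 =0.06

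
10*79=790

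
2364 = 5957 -3593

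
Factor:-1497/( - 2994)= 2^ (  -  1 ) = 1/2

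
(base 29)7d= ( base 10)216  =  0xD8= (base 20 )AG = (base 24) 90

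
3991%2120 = 1871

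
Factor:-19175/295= - 5^1 * 13^1 = -  65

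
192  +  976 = 1168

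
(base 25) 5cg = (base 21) 7gi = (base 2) 110101110001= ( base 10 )3441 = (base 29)42J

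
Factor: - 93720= -2^3*3^1*  5^1*11^1 * 71^1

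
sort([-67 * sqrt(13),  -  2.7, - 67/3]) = [- 67*sqrt(13), - 67/3,-2.7]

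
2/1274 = 1/637 = 0.00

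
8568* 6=51408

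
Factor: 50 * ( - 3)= - 150  =  -  2^1*3^1*5^2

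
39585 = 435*91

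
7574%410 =194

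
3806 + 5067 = 8873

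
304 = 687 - 383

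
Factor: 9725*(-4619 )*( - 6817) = 5^2*17^1*31^1 * 149^1*389^1*401^1 = 306218106175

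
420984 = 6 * 70164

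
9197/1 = 9197 = 9197.00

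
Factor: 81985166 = 2^1*40992583^1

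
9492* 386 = 3663912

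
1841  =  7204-5363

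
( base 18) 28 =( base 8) 54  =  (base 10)44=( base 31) 1D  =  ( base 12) 38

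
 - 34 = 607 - 641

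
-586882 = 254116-840998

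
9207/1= 9207 = 9207.00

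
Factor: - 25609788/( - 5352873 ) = 2^2*3^1*379^1*1877^1*1784291^( - 1 ) = 8536596/1784291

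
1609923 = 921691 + 688232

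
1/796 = 1/796 = 0.00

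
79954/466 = 171 + 134/233 = 171.58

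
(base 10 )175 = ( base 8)257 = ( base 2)10101111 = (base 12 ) 127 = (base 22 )7l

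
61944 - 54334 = 7610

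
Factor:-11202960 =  - 2^4*3^1*5^1*46679^1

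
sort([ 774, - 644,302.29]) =[ - 644,302.29,  774 ] 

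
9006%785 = 371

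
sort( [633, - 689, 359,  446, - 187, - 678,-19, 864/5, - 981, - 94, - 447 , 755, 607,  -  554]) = [- 981, - 689,- 678, - 554, - 447,  -  187, - 94, - 19,  864/5,359,446, 607,  633, 755 ] 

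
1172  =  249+923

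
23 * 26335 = 605705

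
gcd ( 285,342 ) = 57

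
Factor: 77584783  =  109^1* 113^1*6299^1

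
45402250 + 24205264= 69607514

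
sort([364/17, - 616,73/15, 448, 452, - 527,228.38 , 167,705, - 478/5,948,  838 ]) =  [ -616, - 527,  -  478/5, 73/15,364/17, 167, 228.38,448, 452, 705 , 838, 948 ]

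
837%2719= 837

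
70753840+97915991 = 168669831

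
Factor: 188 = 2^2*47^1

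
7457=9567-2110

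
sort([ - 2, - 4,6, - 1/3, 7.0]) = [ - 4, - 2, - 1/3, 6 , 7.0] 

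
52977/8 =52977/8  =  6622.12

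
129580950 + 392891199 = 522472149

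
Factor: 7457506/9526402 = 7^4*1553^1*4763201^ ( -1) = 3728753/4763201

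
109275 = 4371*25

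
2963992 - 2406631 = 557361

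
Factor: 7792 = 2^4*487^1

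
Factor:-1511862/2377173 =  - 2^1*11^1*31^(-1)*22907^1 * 25561^( - 1)  =  -503954/792391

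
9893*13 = 128609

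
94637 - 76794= 17843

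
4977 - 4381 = 596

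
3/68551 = 3/68551 = 0.00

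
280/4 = 70 = 70.00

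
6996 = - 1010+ 8006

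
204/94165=204/94165 = 0.00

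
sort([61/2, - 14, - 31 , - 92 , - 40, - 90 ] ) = [ - 92, - 90, - 40, - 31, - 14,61/2] 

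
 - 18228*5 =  - 91140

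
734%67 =64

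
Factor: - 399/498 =-133/166 = - 2^( - 1 )*7^1 * 19^1*83^( - 1)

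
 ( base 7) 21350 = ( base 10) 5327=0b1010011001111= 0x14CF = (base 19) ee7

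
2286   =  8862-6576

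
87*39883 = 3469821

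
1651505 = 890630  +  760875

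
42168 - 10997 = 31171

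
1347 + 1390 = 2737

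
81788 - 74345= 7443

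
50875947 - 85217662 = - 34341715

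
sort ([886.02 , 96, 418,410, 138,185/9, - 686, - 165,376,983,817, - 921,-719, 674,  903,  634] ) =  [-921 ,-719,-686, - 165,185/9 , 96,138, 376,  410, 418,634 , 674,817,  886.02,903, 983]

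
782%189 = 26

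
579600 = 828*700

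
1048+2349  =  3397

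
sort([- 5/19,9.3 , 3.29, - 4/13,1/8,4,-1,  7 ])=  [ - 1,  -  4/13, - 5/19,  1/8,3.29,4, 7,9.3]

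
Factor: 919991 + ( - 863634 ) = 7^1*83^1*97^1 = 56357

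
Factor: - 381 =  - 3^1*127^1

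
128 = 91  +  37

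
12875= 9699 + 3176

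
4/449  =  4/449= 0.01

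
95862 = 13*7374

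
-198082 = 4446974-4645056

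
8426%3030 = 2366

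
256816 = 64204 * 4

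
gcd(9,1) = 1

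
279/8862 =93/2954 =0.03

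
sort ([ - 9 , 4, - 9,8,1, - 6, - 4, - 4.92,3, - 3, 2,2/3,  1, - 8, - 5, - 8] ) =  [ -9, - 9, - 8, - 8, - 6, - 5, - 4.92,-4, - 3,2/3,  1,1,2,3,4, 8 ] 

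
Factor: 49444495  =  5^1*53^1*186583^1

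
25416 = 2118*12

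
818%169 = 142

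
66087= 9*7343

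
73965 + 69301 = 143266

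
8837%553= 542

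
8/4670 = 4/2335  =  0.00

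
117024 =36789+80235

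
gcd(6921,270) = 9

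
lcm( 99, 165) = 495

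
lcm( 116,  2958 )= 5916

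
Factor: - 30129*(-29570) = 890914530 = 2^1*3^1* 5^1*11^2*83^1*2957^1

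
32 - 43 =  - 11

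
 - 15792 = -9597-6195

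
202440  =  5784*35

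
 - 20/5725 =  - 4/1145 = -0.00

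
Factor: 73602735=3^1*5^1*4906849^1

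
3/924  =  1/308=0.00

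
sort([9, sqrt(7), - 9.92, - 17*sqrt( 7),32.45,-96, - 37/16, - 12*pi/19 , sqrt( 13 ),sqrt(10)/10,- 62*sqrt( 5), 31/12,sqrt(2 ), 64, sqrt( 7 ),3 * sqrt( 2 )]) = [ - 62*sqrt ( 5 ), - 96, - 17* sqrt( 7 ), - 9.92,-37/16, - 12*pi/19,sqrt( 10 )/10,sqrt( 2 ),31/12, sqrt(7), sqrt(7)  ,  sqrt(13 ), 3*sqrt( 2 ), 9, 32.45, 64]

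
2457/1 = 2457 = 2457.00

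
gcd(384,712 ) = 8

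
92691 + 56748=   149439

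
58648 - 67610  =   - 8962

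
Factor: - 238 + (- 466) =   -  2^6*11^1 = - 704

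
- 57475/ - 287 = 200 + 75/287= 200.26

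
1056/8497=1056/8497 = 0.12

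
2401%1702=699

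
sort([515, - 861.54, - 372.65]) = [ - 861.54, - 372.65 , 515]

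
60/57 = 20/19 = 1.05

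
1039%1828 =1039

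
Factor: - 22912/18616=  - 16/13 = - 2^4 * 13^( - 1 )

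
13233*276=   3652308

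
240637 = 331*727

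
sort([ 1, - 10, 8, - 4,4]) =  [-10, - 4, 1,  4, 8]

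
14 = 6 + 8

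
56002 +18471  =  74473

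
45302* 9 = 407718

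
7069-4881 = 2188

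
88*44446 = 3911248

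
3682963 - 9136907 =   -  5453944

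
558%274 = 10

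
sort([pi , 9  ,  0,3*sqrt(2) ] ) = [ 0,pi, 3*sqrt(2),  9] 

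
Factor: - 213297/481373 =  - 3^1*7^2*1451^1*481373^(  -  1)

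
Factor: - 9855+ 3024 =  - 3^3 * 11^1 * 23^1 = - 6831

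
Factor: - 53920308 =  - 2^2*3^1 * 13^1*345643^1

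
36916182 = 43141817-6225635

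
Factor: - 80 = - 2^4*5^1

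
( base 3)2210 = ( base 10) 75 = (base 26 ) 2N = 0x4B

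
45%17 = 11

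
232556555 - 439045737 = - 206489182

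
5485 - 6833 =-1348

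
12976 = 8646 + 4330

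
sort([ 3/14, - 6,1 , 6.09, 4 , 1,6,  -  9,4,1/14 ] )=[ - 9, -6, 1/14,  3/14, 1,1,4, 4, 6, 6.09]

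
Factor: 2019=3^1*673^1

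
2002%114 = 64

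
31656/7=4522+2/7 = 4522.29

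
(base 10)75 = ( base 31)2d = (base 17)47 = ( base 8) 113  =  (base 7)135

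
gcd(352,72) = 8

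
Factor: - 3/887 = -3^1*887^(-1)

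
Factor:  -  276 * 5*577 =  - 2^2*3^1*5^1*23^1*577^1  =  - 796260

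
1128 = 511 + 617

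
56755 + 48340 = 105095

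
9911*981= 9722691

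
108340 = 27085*4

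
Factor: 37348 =2^2*9337^1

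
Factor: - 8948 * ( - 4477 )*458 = 18347569768 = 2^3 *11^2*37^1*229^1*2237^1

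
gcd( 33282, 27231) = 3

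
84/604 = 21/151 = 0.14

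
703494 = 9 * 78166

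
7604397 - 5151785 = 2452612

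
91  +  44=135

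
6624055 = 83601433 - 76977378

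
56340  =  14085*4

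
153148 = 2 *76574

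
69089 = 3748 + 65341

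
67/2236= 67/2236 = 0.03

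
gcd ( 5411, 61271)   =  7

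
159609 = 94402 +65207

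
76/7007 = 76/7007  =  0.01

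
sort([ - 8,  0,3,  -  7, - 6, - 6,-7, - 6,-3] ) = [-8 , - 7, - 7,  -  6, - 6, - 6,-3,0,  3]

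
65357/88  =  65357/88 = 742.69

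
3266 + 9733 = 12999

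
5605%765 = 250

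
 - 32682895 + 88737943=56055048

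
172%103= 69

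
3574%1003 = 565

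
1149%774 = 375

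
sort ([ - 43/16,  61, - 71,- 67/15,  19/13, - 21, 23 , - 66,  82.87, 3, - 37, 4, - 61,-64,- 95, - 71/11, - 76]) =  [ - 95, - 76, - 71, - 66, - 64  , - 61,- 37, - 21 , - 71/11, - 67/15, - 43/16,19/13,3,4, 23,61, 82.87]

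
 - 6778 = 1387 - 8165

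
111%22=1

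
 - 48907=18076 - 66983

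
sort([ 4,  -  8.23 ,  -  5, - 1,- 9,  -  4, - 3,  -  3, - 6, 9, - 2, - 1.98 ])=[ - 9  , - 8.23,-6, -5 , - 4, - 3 ,-3,  -  2, - 1.98, - 1 , 4,9] 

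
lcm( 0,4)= 0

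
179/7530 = 179/7530 = 0.02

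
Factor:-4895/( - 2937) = 5/3 = 3^( - 1 )*  5^1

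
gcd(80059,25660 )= 1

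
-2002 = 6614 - 8616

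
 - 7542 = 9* (-838)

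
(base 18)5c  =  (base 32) 36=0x66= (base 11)93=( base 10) 102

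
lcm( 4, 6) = 12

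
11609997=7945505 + 3664492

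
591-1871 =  - 1280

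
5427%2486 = 455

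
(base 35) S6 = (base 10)986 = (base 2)1111011010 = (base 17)370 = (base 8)1732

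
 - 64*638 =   -  40832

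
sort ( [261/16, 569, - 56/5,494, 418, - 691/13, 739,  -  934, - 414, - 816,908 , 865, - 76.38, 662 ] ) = [- 934, - 816 , - 414, - 76.38, - 691/13, - 56/5, 261/16 , 418,494, 569 , 662, 739,865 , 908 ] 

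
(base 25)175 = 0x325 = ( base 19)247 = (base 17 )2D6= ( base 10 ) 805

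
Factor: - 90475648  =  - 2^7 * 706841^1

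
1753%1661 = 92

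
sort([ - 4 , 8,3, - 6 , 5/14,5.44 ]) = [  -  6, - 4, 5/14,3, 5.44,8 ] 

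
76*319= 24244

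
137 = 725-588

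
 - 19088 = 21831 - 40919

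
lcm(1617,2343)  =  114807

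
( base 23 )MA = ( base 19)183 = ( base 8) 1004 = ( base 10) 516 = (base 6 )2220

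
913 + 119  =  1032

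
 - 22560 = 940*( - 24)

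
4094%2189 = 1905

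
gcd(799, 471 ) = 1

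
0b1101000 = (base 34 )32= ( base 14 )76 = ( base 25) 44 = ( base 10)104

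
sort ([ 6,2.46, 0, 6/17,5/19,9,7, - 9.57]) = [ - 9.57,0, 5/19, 6/17, 2.46 , 6,7, 9 ]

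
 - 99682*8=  - 797456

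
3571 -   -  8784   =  12355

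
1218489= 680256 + 538233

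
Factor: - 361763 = - 361763^1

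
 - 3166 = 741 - 3907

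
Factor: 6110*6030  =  2^2*3^2*5^2*13^1 * 47^1*67^1 = 36843300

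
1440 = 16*90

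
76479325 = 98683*775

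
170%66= 38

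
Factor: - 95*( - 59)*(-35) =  - 196175 = - 5^2*7^1 *19^1 * 59^1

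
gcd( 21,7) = 7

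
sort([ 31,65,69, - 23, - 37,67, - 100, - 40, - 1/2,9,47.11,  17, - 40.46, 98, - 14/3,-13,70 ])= [ - 100, - 40.46, - 40, - 37, - 23, - 13, - 14/3, - 1/2,9, 17,31 , 47.11 , 65, 67, 69,70 , 98]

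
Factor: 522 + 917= 1439^1  =  1439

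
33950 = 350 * 97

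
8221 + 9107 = 17328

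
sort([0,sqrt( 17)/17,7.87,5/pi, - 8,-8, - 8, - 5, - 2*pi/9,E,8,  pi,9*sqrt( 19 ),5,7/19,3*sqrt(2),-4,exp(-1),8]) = [ - 8, - 8,  -  8, - 5, - 4, - 2*pi/9,0,sqrt(17)/17,exp( - 1 ) , 7/19 , 5/pi,E,pi,3*sqrt ( 2 ),5,7.87,8,8,  9*sqrt( 19)]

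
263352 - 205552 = 57800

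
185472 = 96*1932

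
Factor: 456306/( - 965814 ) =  - 76051/160969 = -59^1 * 1289^1*160969^(-1 )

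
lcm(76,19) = 76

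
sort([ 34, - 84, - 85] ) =[ - 85,-84,  34] 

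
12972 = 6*2162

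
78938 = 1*78938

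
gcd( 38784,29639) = 1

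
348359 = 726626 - 378267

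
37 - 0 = 37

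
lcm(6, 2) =6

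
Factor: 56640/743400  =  2^3*3^( -1)*5^ ( - 1)*7^(-1)=8/105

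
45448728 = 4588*9906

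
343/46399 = 343/46399 = 0.01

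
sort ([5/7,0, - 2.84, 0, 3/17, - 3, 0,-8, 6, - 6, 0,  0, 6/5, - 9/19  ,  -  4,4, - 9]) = [ -9, - 8, - 6, - 4, - 3, - 2.84, -9/19,  0,0, 0, 0, 0 , 3/17,  5/7, 6/5, 4,6]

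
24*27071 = 649704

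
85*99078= 8421630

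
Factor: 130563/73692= 163/92  =  2^( - 2) *23^( - 1)*163^1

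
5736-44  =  5692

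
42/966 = 1/23 = 0.04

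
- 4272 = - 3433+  - 839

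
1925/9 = 1925/9 = 213.89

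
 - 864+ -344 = - 1208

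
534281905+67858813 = 602140718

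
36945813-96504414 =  - 59558601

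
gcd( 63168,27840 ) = 192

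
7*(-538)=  - 3766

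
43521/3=14507  =  14507.00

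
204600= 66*3100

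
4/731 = 4/731 = 0.01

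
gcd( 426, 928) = 2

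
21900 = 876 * 25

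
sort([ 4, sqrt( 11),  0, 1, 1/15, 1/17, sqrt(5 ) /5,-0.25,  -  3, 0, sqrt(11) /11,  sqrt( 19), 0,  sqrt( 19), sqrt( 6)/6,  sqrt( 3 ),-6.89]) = [ - 6.89, - 3,-0.25, 0, 0 , 0, 1/17 , 1/15,sqrt( 11)/11, sqrt( 6)/6, sqrt ( 5)/5, 1,sqrt(3),sqrt(11),4, sqrt(19),sqrt( 19 )]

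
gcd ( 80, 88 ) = 8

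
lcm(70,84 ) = 420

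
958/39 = 958/39 = 24.56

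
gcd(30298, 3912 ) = 2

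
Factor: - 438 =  - 2^1*3^1*73^1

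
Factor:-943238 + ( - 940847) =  - 1884085 = - 5^1*7^1*53831^1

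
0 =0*9457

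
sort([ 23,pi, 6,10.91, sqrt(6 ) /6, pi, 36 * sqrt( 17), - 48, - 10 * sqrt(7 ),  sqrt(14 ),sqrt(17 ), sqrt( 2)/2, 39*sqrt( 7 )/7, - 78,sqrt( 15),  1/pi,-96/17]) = [-78,-48, - 10*sqrt(7 ), - 96/17,1/pi,sqrt(6 )/6, sqrt( 2) /2, pi, pi, sqrt(14 ), sqrt(15), sqrt(17), 6,10.91, 39* sqrt( 7) /7, 23,36 * sqrt(17) ]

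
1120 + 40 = 1160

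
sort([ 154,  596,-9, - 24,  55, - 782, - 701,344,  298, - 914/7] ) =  [ - 782 , - 701, - 914/7, - 24, - 9, 55, 154 , 298,344,596]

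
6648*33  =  219384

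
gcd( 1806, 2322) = 258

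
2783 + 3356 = 6139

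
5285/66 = 5285/66 = 80.08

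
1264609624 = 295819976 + 968789648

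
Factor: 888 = 2^3*3^1*37^1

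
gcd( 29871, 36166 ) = 1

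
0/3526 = 0 = 0.00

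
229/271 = 229/271=0.85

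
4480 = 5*896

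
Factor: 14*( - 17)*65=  - 2^1*5^1*7^1*13^1*17^1 = - 15470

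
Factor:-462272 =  -2^6*31^1*233^1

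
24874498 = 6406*3883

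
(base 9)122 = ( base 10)101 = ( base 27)3k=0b1100101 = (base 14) 73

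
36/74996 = 9/18749 = 0.00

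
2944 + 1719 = 4663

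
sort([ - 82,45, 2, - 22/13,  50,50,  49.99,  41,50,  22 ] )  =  [  -  82,- 22/13,  2,22 , 41, 45, 49.99 , 50 , 50  ,  50 ]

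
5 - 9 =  - 4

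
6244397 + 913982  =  7158379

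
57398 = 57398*1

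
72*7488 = 539136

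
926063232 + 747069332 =1673132564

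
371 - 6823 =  - 6452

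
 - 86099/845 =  - 102 + 7/65  =  -  101.89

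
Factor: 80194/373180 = 101/470  =  2^( - 1)*5^( - 1)*47^ ( - 1 )*101^1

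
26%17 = 9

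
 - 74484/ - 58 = 37242/29 = 1284.21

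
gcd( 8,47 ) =1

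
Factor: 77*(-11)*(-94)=2^1*7^1 *11^2*47^1 = 79618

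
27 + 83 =110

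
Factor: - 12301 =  -12301^1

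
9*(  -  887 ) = -7983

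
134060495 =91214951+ 42845544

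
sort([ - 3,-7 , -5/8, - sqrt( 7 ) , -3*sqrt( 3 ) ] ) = [ - 7,-3*sqrt (3 ), - 3, - sqrt( 7), - 5/8]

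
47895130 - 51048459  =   - 3153329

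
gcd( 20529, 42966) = 9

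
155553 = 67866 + 87687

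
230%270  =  230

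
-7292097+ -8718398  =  - 16010495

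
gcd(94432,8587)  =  1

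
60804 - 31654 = 29150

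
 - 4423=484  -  4907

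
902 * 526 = 474452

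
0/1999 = 0 = 0.00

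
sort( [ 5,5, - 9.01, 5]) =[ - 9.01,5,5, 5]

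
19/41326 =19/41326 = 0.00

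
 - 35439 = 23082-58521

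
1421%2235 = 1421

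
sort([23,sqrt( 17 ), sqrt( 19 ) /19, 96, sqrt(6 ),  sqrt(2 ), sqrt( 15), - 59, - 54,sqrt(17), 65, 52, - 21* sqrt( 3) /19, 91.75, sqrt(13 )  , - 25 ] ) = [ - 59, - 54, - 25,-21*sqrt(3 )/19,sqrt(19 )/19,sqrt(2), sqrt(6), sqrt ( 13), sqrt(15), sqrt (17 ),sqrt( 17 ), 23,52, 65,91.75,96] 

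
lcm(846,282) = 846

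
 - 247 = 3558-3805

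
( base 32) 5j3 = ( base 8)13143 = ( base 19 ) fgc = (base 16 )1663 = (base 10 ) 5731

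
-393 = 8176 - 8569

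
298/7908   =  149/3954 =0.04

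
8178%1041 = 891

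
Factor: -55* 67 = - 5^1*11^1*67^1 = -  3685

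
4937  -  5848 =-911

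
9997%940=597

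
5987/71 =5987/71 =84.32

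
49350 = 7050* 7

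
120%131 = 120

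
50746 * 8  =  405968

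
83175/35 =2376 + 3/7 =2376.43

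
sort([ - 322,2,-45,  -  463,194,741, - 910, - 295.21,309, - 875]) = [ -910, - 875, - 463 ,-322, - 295.21,- 45,2,194,309,741 ]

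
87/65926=87/65926  =  0.00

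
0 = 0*32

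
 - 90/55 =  - 18/11 = - 1.64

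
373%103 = 64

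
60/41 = 60/41 = 1.46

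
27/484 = 27/484 = 0.06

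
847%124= 103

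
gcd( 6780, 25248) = 12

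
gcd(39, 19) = 1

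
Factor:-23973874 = -2^1 *541^1 * 22157^1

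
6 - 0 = 6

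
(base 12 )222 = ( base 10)314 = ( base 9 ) 378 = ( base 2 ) 100111010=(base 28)B6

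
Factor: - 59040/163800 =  -2^2*5^( - 1)*7^( - 1)*13^(- 1)*41^1  =  - 164/455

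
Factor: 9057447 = 3^3*7^1*17^1*2819^1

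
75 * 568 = 42600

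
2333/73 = 2333/73 = 31.96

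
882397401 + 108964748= 991362149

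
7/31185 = 1/4455=0.00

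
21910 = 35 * 626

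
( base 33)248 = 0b100100001110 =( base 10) 2318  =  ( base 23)48i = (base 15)A48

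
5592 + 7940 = 13532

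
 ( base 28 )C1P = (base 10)9461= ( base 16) 24f5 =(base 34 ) 869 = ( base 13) 43CA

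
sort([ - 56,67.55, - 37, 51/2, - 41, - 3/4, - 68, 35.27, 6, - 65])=[ -68,-65,-56,  -  41, - 37, - 3/4, 6,51/2, 35.27,67.55] 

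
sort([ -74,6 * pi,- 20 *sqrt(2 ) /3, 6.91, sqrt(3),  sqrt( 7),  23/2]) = [ - 74, - 20 * sqrt( 2 ) /3, sqrt( 3), sqrt( 7), 6.91 , 23/2,6*pi]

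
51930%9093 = 6465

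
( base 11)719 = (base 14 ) 45D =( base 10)867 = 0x363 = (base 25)19H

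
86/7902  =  43/3951 = 0.01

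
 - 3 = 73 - 76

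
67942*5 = 339710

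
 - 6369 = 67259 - 73628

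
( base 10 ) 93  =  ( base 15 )63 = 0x5D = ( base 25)3i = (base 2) 1011101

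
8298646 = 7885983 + 412663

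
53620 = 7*7660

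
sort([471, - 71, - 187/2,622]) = [ - 187/2, - 71,  471,  622]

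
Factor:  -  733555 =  - 5^1*29^1*5059^1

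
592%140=32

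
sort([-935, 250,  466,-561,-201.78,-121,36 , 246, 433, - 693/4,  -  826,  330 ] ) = [-935, - 826, - 561, - 201.78,-693/4  ,  -  121, 36, 246,250, 330, 433,466 ] 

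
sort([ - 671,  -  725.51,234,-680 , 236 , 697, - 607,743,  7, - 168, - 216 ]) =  [ - 725.51, - 680,-671,-607, - 216, - 168, 7,234,236,697,743 ]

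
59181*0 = 0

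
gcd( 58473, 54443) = 1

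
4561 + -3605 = 956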